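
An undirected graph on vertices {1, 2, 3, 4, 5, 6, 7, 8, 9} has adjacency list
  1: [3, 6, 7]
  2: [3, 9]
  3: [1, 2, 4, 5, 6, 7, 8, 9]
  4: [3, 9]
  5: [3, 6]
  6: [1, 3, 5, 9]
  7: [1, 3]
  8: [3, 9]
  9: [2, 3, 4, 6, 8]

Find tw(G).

2

A width-2 tree decomposition is:
Bags: B1 = {3, 6, 9}  B2 = {3, 8, 9}  B3 = {3, 4, 9}  B4 = {3, 5, 6}  B5 = {1, 3, 6}  B6 = {2, 3, 9}  B7 = {1, 3, 7}
Tree: B1–B2, B1–B3, B1–B4, B1–B5, B3–B6, B5–B7
Each bag holds 3 vertices, so the decomposition has width 2, which upper-bounds the treewidth. For the lower bound, the 3 vertices {1, 3, 6} are pairwise adjacent, and any tree decomposition puts a clique entirely inside one bag — forcing width ≥ 2. Combining the bounds, tw(G) = 2.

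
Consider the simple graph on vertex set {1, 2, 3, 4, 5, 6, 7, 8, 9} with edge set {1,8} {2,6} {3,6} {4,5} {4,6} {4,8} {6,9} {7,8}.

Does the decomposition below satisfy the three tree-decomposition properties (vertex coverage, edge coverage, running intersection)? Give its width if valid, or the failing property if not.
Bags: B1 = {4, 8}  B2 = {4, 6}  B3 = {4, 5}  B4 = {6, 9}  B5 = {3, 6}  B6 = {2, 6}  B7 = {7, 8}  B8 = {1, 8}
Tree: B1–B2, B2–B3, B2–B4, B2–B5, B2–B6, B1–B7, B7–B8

Checking the three conditions: (i) the bags cover all of {1, 2, 3, 4, 5, 6, 7, 8, 9}; (ii) for each edge, some bag contains both endpoints; (iii) the bags containing any fixed vertex form a subtree. All hold, so the decomposition is valid with width 2 − 1 = 1.

Yes; width 1.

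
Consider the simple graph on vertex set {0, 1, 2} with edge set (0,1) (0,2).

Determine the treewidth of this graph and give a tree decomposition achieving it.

Each bag holds 2 vertices, so the decomposition has width 1, which upper-bounds the treewidth. G has an edge, so its treewidth is at least 1. Hence tw(G) = 1 exactly.

Treewidth 1.
Bags: B1 = {0, 1}  B2 = {0, 2}
Tree: B1–B2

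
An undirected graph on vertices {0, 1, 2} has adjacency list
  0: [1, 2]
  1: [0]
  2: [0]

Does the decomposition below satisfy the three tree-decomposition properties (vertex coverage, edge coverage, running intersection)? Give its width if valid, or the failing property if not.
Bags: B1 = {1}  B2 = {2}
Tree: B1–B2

A tree decomposition must satisfy three properties: every vertex lies in some bag; for every edge, both endpoints lie together in some bag; and for every vertex, the bags containing it form a connected subtree. Here vertex 0 appears in no bag, so the decomposition is invalid.

No — vertex 0 appears in no bag.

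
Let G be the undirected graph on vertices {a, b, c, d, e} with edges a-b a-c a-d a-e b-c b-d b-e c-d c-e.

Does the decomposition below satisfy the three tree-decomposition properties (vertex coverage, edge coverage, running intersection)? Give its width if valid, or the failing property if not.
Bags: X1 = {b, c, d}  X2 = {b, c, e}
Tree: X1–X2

A tree decomposition must satisfy three properties: every vertex lies in some bag; for every edge, both endpoints lie together in some bag; and for every vertex, the bags containing it form a connected subtree. Here vertex a appears in no bag, so the decomposition is invalid.

No — vertex a appears in no bag.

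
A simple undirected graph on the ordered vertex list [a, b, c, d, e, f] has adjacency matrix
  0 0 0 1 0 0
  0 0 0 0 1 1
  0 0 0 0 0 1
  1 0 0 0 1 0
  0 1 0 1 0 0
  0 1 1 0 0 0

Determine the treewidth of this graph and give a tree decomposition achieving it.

Treewidth 1.
One such decomposition:
Bags: B1 = {c, f}  B2 = {b, f}  B3 = {b, e}  B4 = {d, e}  B5 = {a, d}
Tree: B1–B2, B2–B3, B3–B4, B4–B5

Every bag has size at most 2, so the width is 2 − 1 = 1 and tw(G) ≤ 1. Since G has at least one edge (e.g. c–f), it is not an edgeless graph, so tw(G) ≥ 1. Combining the bounds, tw(G) = 1.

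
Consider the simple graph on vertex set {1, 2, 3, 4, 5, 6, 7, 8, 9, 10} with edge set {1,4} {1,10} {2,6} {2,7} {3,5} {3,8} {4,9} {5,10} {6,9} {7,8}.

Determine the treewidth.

2

A width-2 tree decomposition is:
Bags: B1 = {2, 6, 7}  B2 = {6, 7, 8}  B3 = {3, 6, 8}  B4 = {3, 5, 6}  B5 = {5, 6, 10}  B6 = {1, 6, 10}  B7 = {1, 4, 6}  B8 = {4, 6, 9}
Tree: B1–B2, B2–B3, B3–B4, B4–B5, B5–B6, B6–B7, B7–B8
Every bag has size at most 3, so the width is 3 − 1 = 2 and tw(G) ≤ 2. For the lower bound, G contains the cycle 6–2–7–8–3–5–10–1–4–9–6, so G is not a forest; only forests have treewidth ≤ 1, hence tw(G) ≥ 2. Combining the bounds, tw(G) = 2.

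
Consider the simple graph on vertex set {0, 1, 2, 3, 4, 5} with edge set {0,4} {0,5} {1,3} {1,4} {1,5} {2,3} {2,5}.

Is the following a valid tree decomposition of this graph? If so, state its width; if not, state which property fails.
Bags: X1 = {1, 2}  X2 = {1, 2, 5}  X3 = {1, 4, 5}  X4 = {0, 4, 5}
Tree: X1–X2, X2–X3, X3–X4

A tree decomposition must satisfy three properties: every vertex lies in some bag; for every edge, both endpoints lie together in some bag; and for every vertex, the bags containing it form a connected subtree. Here vertex 3 appears in no bag, so the decomposition is invalid.

No — vertex 3 appears in no bag.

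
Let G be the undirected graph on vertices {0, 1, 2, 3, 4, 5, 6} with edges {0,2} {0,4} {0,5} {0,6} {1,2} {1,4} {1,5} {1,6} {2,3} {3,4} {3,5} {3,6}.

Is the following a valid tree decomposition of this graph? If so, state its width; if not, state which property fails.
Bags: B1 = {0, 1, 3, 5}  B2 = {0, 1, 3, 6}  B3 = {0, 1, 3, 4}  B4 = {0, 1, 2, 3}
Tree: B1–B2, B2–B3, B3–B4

Yes; width 3.

Checking the three conditions: (i) the bags cover all of {0, 1, 2, 3, 4, 5, 6}; (ii) for each edge, some bag contains both endpoints; (iii) the bags containing any fixed vertex form a subtree. All hold, so the decomposition is valid with width 4 − 1 = 3.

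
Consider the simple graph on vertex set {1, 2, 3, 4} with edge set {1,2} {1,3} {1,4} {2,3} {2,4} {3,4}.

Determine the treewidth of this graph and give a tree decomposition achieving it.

Treewidth 3.
One optimal decomposition is:
Bags: B1 = {1, 2, 3, 4}
Tree: (single bag)

A single bag containing all 4 vertices is trivially a valid decomposition of width 3. For the lower bound, the 4 vertices {1, 2, 3, 4} are pairwise adjacent, and any tree decomposition puts a clique entirely inside one bag — forcing width ≥ 3. Hence tw(G) = 3 exactly.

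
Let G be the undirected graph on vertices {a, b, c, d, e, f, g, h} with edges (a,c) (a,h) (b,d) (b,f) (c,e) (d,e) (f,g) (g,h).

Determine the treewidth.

2

A width-2 tree decomposition is:
Bags: B1 = {c, d, e}  B2 = {b, c, d}  B3 = {b, c, f}  B4 = {c, f, g}  B5 = {c, g, h}  B6 = {a, c, h}
Tree: B1–B2, B2–B3, B3–B4, B4–B5, B5–B6
Each bag holds 3 vertices, so the decomposition has width 2, which upper-bounds the treewidth. The edges c–e–d–b–f–g–h–a–c form a cycle, so G is not a tree and its treewidth is at least 2. Combining the bounds, tw(G) = 2.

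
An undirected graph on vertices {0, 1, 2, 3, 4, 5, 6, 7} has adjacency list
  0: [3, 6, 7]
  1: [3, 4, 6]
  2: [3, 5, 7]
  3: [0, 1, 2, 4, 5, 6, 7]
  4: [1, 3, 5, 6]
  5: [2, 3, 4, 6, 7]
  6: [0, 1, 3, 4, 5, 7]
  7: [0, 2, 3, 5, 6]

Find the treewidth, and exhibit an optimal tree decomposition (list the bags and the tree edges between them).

Every bag has size at most 4, so the width is 4 − 1 = 3 and tw(G) ≤ 3. Conversely, {2, 3, 5, 7} is a clique of size 4, and the vertices of any clique must share a bag in every tree decomposition; so some bag has ≥ 4 vertices and tw(G) ≥ 3. Combining the bounds, tw(G) = 3.

Treewidth 3.
One such decomposition:
Bags: B1 = {3, 4, 5, 6}  B2 = {3, 5, 6, 7}  B3 = {1, 3, 4, 6}  B4 = {2, 3, 5, 7}  B5 = {0, 3, 6, 7}
Tree: B1–B2, B1–B3, B2–B4, B2–B5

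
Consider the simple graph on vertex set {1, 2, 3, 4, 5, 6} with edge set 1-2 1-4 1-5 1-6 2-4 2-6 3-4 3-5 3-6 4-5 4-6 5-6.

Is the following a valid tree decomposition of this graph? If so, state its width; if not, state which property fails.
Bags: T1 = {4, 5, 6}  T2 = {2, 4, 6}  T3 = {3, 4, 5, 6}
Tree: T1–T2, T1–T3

A tree decomposition must satisfy three properties: every vertex lies in some bag; for every edge, both endpoints lie together in some bag; and for every vertex, the bags containing it form a connected subtree. Here vertex 1 appears in no bag, so the decomposition is invalid.

No — vertex 1 appears in no bag.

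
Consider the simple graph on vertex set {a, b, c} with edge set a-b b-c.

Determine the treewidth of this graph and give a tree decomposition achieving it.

Treewidth 1.
One such decomposition:
Bags: B1 = {b, c}  B2 = {a, b}
Tree: B1–B2

The largest bag has 2 vertices, giving width 1; this decomposition certifies tw(G) ≤ 1. Since G has at least one edge (e.g. c–b), it is not an edgeless graph, so tw(G) ≥ 1. Combining the bounds, tw(G) = 1.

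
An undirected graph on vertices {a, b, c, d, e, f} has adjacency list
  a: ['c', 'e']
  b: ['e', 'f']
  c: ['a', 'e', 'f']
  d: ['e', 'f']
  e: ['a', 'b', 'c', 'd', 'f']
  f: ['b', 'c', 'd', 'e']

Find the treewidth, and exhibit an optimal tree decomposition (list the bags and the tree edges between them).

Treewidth 2.
Bags: B1 = {b, e, f}  B2 = {c, e, f}  B3 = {d, e, f}  B4 = {a, c, e}
Tree: B1–B2, B2–B3, B2–B4

The largest bag has 3 vertices, giving width 2; this decomposition certifies tw(G) ≤ 2. Conversely, {a, c, e} is a clique of size 3, and the vertices of any clique must share a bag in every tree decomposition; so some bag has ≥ 3 vertices and tw(G) ≥ 2. The upper and lower bounds meet at 2, so that is the treewidth.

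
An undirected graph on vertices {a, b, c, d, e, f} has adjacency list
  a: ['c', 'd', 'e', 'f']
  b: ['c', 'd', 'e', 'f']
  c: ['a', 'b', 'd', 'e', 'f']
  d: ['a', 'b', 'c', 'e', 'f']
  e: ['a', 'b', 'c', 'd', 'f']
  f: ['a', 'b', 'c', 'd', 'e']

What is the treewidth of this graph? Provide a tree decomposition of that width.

The largest bag has 5 vertices, giving width 4; this decomposition certifies tw(G) ≤ 4. Conversely, {a, c, d, e, f} is a clique of size 5, and the vertices of any clique must share a bag in every tree decomposition; so some bag has ≥ 5 vertices and tw(G) ≥ 4. Hence tw(G) = 4 exactly.

Treewidth 4.
One optimal decomposition is:
Bags: B1 = {a, c, d, e, f}  B2 = {b, c, d, e, f}
Tree: B1–B2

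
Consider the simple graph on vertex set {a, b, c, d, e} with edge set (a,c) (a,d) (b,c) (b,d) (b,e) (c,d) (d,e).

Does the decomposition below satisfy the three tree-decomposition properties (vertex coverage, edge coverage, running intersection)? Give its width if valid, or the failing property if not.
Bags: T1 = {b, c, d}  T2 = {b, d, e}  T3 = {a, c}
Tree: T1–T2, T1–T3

A tree decomposition must satisfy three properties: every vertex lies in some bag; for every edge, both endpoints lie together in some bag; and for every vertex, the bags containing it form a connected subtree. Here edge (d,a) lies in no bag, so the decomposition is invalid.

No — edge (d,a) lies in no bag.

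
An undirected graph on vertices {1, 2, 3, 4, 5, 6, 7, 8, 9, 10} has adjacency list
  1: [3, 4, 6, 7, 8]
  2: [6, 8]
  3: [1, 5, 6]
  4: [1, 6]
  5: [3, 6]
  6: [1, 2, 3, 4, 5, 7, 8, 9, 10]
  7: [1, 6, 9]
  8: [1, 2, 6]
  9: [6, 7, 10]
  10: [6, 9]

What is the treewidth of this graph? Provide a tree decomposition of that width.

Each bag holds 3 vertices, so the decomposition has width 2, which upper-bounds the treewidth. Conversely, {1, 6, 8} is a clique of size 3, and the vertices of any clique must share a bag in every tree decomposition; so some bag has ≥ 3 vertices and tw(G) ≥ 2. Therefore the treewidth is 2.

Treewidth 2.
One optimal decomposition is:
Bags: B1 = {1, 6, 7}  B2 = {6, 7, 9}  B3 = {1, 6, 8}  B4 = {1, 3, 6}  B5 = {2, 6, 8}  B6 = {3, 5, 6}  B7 = {1, 4, 6}  B8 = {6, 9, 10}
Tree: B1–B2, B1–B3, B1–B4, B3–B5, B4–B6, B3–B7, B2–B8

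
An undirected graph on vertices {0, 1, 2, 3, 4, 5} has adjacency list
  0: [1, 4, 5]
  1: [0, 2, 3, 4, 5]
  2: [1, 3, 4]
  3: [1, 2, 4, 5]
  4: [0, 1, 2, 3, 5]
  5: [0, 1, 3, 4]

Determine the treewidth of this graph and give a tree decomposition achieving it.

Every bag has size at most 4, so the width is 4 − 1 = 3 and tw(G) ≤ 3. Conversely, {0, 1, 4, 5} is a clique of size 4, and the vertices of any clique must share a bag in every tree decomposition; so some bag has ≥ 4 vertices and tw(G) ≥ 3. Therefore the treewidth is 3.

Treewidth 3.
One optimal decomposition is:
Bags: B1 = {1, 3, 4, 5}  B2 = {0, 1, 4, 5}  B3 = {1, 2, 3, 4}
Tree: B1–B2, B1–B3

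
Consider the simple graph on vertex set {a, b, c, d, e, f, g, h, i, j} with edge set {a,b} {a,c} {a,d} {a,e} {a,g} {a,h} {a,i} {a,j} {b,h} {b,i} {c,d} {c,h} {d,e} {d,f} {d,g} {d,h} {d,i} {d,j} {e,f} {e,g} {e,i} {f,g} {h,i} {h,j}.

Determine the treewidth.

3

A width-3 tree decomposition is:
Bags: B1 = {a, d, h, i}  B2 = {a, d, e, i}  B3 = {a, b, h, i}  B4 = {a, d, e, g}  B5 = {d, e, f, g}  B6 = {a, d, h, j}  B7 = {a, c, d, h}
Tree: B1–B2, B1–B3, B2–B4, B4–B5, B1–B6, B6–B7
Each bag holds 4 vertices, so the decomposition has width 3, which upper-bounds the treewidth. Conversely, {a, d, e, g} is a clique of size 4, and the vertices of any clique must share a bag in every tree decomposition; so some bag has ≥ 4 vertices and tw(G) ≥ 3. The upper and lower bounds meet at 3, so that is the treewidth.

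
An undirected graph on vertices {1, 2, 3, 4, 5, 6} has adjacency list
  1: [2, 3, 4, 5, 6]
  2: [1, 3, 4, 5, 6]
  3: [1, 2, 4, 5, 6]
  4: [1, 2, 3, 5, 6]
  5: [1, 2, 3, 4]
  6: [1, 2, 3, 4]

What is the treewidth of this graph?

4

A width-4 tree decomposition is:
Bags: B1 = {1, 2, 3, 4, 5}  B2 = {1, 2, 3, 4, 6}
Tree: B1–B2
Every bag has size at most 5, so the width is 5 − 1 = 4 and tw(G) ≤ 4. Conversely, {1, 2, 3, 4, 5} is a clique of size 5, and the vertices of any clique must share a bag in every tree decomposition; so some bag has ≥ 5 vertices and tw(G) ≥ 4. Therefore the treewidth is 4.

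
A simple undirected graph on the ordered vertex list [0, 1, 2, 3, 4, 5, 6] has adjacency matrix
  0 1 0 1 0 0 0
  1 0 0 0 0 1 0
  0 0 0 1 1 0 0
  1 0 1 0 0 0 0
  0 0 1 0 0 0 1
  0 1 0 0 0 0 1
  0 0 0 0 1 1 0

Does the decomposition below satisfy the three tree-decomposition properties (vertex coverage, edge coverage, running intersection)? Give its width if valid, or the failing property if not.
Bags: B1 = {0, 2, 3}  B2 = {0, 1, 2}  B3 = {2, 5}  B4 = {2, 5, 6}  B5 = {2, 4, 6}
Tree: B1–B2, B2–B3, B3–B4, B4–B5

A tree decomposition must satisfy three properties: every vertex lies in some bag; for every edge, both endpoints lie together in some bag; and for every vertex, the bags containing it form a connected subtree. Here edge (1,5) lies in no bag, so the decomposition is invalid.

No — edge (1,5) lies in no bag.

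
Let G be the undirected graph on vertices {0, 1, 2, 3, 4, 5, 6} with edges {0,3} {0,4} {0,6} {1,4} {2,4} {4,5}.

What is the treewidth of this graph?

1

A width-1 tree decomposition is:
Bags: B1 = {2, 4}  B2 = {4, 5}  B3 = {1, 4}  B4 = {0, 4}  B5 = {0, 3}  B6 = {0, 6}
Tree: B1–B2, B1–B3, B2–B4, B4–B5, B4–B6
Each bag holds 2 vertices, so the decomposition has width 1, which upper-bounds the treewidth. G has an edge, so its treewidth is at least 1. Therefore the treewidth is 1.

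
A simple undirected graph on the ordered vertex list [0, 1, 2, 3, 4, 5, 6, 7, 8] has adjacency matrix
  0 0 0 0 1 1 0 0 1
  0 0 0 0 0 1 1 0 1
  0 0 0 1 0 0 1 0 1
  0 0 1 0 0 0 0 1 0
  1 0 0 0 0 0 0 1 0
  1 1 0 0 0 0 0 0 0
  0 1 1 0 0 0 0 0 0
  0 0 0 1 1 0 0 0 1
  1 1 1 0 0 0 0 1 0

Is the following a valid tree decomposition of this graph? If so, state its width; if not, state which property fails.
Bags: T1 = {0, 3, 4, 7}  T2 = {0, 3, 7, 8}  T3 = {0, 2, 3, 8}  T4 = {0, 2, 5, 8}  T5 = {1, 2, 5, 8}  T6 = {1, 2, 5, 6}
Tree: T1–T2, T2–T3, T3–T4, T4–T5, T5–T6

Yes; width 3.

Every vertex of G appears in some bag (union = {0, 1, 2, 3, 4, 5, 6, 7, 8}); every edge is covered by a bag; and for each vertex v the set of bags containing v is connected in the bag tree. The decomposition is therefore valid. The largest bag has 4 vertices, so the width is 3.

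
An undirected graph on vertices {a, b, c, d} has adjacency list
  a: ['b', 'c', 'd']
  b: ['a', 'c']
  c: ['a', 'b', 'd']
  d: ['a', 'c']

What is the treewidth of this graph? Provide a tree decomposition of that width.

Every bag has size at most 3, so the width is 3 − 1 = 2 and tw(G) ≤ 2. On the other hand G contains the 3-clique {a, c, d}. A clique must lie in a single bag of any decomposition, so no decomposition can have width below 2. The upper and lower bounds meet at 2, so that is the treewidth.

Treewidth 2.
Bags: B1 = {a, b, c}  B2 = {a, c, d}
Tree: B1–B2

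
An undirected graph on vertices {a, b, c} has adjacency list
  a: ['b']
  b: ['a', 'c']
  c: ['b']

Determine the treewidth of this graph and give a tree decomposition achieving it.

The largest bag has 2 vertices, giving width 1; this decomposition certifies tw(G) ≤ 1. G has an edge, so its treewidth is at least 1. Therefore the treewidth is 1.

Treewidth 1.
One such decomposition:
Bags: B1 = {b, c}  B2 = {a, b}
Tree: B1–B2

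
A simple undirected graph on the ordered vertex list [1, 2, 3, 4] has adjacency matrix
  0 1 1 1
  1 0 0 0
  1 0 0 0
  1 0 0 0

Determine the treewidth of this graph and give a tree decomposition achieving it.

Treewidth 1.
Bags: B1 = {1, 4}  B2 = {1, 3}  B3 = {1, 2}
Tree: B1–B2, B2–B3

Every bag has size at most 2, so the width is 2 − 1 = 1 and tw(G) ≤ 1. G has an edge, so its treewidth is at least 1. Therefore the treewidth is 1.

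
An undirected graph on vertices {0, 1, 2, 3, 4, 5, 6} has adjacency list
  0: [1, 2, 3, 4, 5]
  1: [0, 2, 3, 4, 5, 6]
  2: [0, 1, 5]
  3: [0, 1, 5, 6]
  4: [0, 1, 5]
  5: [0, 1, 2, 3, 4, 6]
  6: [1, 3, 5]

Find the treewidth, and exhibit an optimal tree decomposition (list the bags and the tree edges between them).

Each bag holds 4 vertices, so the decomposition has width 3, which upper-bounds the treewidth. On the other hand G contains the 4-clique {0, 1, 2, 5}. A clique must lie in a single bag of any decomposition, so no decomposition can have width below 3. The upper and lower bounds meet at 3, so that is the treewidth.

Treewidth 3.
One such decomposition:
Bags: B1 = {0, 1, 3, 5}  B2 = {0, 1, 4, 5}  B3 = {1, 3, 5, 6}  B4 = {0, 1, 2, 5}
Tree: B1–B2, B1–B3, B1–B4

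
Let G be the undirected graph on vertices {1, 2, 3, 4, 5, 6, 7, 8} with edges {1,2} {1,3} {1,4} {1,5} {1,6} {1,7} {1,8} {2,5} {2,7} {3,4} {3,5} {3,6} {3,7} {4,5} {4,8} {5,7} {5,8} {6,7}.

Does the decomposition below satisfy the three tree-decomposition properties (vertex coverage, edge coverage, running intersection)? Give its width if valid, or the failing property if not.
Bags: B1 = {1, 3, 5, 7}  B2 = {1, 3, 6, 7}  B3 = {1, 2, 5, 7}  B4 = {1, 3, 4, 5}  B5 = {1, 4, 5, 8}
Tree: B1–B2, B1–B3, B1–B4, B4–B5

Checking the three conditions: (i) the bags cover all of {1, 2, 3, 4, 5, 6, 7, 8}; (ii) for each edge, some bag contains both endpoints; (iii) the bags containing any fixed vertex form a subtree. All hold, so the decomposition is valid with width 4 − 1 = 3.

Yes; width 3.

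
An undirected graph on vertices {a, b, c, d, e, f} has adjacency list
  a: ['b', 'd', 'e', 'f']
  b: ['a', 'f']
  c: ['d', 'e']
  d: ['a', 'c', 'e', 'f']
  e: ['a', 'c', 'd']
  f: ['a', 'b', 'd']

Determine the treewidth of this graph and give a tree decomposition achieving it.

Each bag holds 3 vertices, so the decomposition has width 2, which upper-bounds the treewidth. On the other hand G contains the 3-clique {c, d, e}. A clique must lie in a single bag of any decomposition, so no decomposition can have width below 2. Therefore the treewidth is 2.

Treewidth 2.
One optimal decomposition is:
Bags: B1 = {a, d, f}  B2 = {a, d, e}  B3 = {a, b, f}  B4 = {c, d, e}
Tree: B1–B2, B1–B3, B2–B4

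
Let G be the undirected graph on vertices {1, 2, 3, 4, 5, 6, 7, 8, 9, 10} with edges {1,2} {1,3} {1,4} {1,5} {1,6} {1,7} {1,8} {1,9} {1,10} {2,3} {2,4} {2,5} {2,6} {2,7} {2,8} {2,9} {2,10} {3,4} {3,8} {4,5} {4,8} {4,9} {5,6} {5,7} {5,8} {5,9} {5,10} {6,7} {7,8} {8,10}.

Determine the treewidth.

4

A width-4 tree decomposition is:
Bags: B1 = {1, 2, 4, 5, 8}  B2 = {1, 2, 4, 5, 9}  B3 = {1, 2, 5, 7, 8}  B4 = {1, 2, 5, 8, 10}  B5 = {1, 2, 3, 4, 8}  B6 = {1, 2, 5, 6, 7}
Tree: B1–B2, B1–B3, B3–B4, B1–B5, B3–B6
Each bag holds 5 vertices, so the decomposition has width 4, which upper-bounds the treewidth. On the other hand G contains the 5-clique {1, 2, 3, 4, 8}. A clique must lie in a single bag of any decomposition, so no decomposition can have width below 4. Therefore the treewidth is 4.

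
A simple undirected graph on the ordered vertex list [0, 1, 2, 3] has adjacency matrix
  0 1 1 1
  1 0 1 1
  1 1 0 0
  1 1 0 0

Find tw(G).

A width-2 tree decomposition is:
Bags: B1 = {0, 1, 3}  B2 = {0, 1, 2}
Tree: B1–B2
The largest bag has 3 vertices, giving width 2; this decomposition certifies tw(G) ≤ 2. Conversely, {0, 1, 2} is a clique of size 3, and the vertices of any clique must share a bag in every tree decomposition; so some bag has ≥ 3 vertices and tw(G) ≥ 2. Hence tw(G) = 2 exactly.

2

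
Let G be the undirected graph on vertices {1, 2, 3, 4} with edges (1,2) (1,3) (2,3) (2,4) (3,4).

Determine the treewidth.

2

A width-2 tree decomposition is:
Bags: B1 = {1, 2, 3}  B2 = {2, 3, 4}
Tree: B1–B2
Each bag holds 3 vertices, so the decomposition has width 2, which upper-bounds the treewidth. Conversely, {1, 2, 3} is a clique of size 3, and the vertices of any clique must share a bag in every tree decomposition; so some bag has ≥ 3 vertices and tw(G) ≥ 2. Combining the bounds, tw(G) = 2.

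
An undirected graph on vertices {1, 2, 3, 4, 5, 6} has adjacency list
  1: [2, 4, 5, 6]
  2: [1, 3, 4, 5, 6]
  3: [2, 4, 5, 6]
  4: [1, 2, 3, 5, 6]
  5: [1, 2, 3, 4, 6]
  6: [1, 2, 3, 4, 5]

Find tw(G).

4

A width-4 tree decomposition is:
Bags: B1 = {1, 2, 4, 5, 6}  B2 = {2, 3, 4, 5, 6}
Tree: B1–B2
Each bag holds 5 vertices, so the decomposition has width 4, which upper-bounds the treewidth. For the lower bound, the 5 vertices {1, 2, 4, 5, 6} are pairwise adjacent, and any tree decomposition puts a clique entirely inside one bag — forcing width ≥ 4. Combining the bounds, tw(G) = 4.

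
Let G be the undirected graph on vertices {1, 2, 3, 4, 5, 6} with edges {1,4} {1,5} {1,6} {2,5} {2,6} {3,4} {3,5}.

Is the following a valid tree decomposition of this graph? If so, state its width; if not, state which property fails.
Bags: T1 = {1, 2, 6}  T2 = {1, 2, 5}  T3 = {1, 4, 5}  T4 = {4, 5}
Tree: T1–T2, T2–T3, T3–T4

No — vertex 3 appears in no bag.

A tree decomposition must satisfy three properties: every vertex lies in some bag; for every edge, both endpoints lie together in some bag; and for every vertex, the bags containing it form a connected subtree. Here vertex 3 appears in no bag, so the decomposition is invalid.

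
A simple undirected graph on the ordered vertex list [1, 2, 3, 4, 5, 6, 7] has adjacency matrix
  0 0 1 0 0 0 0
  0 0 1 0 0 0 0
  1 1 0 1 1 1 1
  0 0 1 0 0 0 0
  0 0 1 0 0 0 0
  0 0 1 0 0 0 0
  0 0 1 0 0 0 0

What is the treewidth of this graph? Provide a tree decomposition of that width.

The largest bag has 2 vertices, giving width 1; this decomposition certifies tw(G) ≤ 1. Since G has at least one edge (e.g. 3–2), it is not an edgeless graph, so tw(G) ≥ 1. Hence tw(G) = 1 exactly.

Treewidth 1.
One optimal decomposition is:
Bags: B1 = {2, 3}  B2 = {3, 5}  B3 = {3, 7}  B4 = {3, 6}  B5 = {1, 3}  B6 = {3, 4}
Tree: B1–B2, B2–B3, B2–B4, B2–B5, B4–B6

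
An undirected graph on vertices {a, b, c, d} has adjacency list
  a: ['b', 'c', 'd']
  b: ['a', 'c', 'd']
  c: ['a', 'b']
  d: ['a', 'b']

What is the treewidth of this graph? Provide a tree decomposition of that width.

Treewidth 2.
One such decomposition:
Bags: B1 = {a, b, c}  B2 = {a, b, d}
Tree: B1–B2

Each bag holds 3 vertices, so the decomposition has width 2, which upper-bounds the treewidth. For the lower bound, the 3 vertices {a, b, d} are pairwise adjacent, and any tree decomposition puts a clique entirely inside one bag — forcing width ≥ 2. Combining the bounds, tw(G) = 2.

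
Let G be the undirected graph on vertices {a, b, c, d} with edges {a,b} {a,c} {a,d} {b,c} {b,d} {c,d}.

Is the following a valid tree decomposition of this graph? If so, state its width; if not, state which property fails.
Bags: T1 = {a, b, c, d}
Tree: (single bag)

Every vertex of G appears in some bag (union = {a, b, c, d}); every edge is covered by a bag; and for each vertex v the set of bags containing v is connected in the bag tree. The decomposition is therefore valid. The largest bag has 4 vertices, so the width is 3.

Yes; width 3.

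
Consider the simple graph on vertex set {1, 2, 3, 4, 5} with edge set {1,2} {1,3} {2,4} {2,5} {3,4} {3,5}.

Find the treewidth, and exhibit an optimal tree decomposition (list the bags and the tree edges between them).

The largest bag has 3 vertices, giving width 2; this decomposition certifies tw(G) ≤ 2. The edges 3–4–2–1–3 form a cycle, so G is not a tree and its treewidth is at least 2. Hence tw(G) = 2 exactly.

Treewidth 2.
One such decomposition:
Bags: B1 = {2, 3, 4}  B2 = {1, 2, 3}  B3 = {2, 3, 5}
Tree: B1–B2, B2–B3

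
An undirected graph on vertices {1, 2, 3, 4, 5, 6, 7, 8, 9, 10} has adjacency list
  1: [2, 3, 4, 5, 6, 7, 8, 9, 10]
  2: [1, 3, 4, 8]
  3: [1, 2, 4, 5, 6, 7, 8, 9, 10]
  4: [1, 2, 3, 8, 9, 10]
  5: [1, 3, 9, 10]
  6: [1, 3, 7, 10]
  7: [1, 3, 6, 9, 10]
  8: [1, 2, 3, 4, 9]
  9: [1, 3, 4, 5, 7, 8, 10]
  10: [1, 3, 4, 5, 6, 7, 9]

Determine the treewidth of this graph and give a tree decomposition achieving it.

Treewidth 4.
One such decomposition:
Bags: B1 = {1, 3, 7, 9, 10}  B2 = {1, 3, 6, 7, 10}  B3 = {1, 3, 4, 9, 10}  B4 = {1, 3, 4, 8, 9}  B5 = {1, 3, 5, 9, 10}  B6 = {1, 2, 3, 4, 8}
Tree: B1–B2, B1–B3, B3–B4, B1–B5, B4–B6

Every bag has size at most 5, so the width is 5 − 1 = 4 and tw(G) ≤ 4. On the other hand G contains the 5-clique {1, 3, 4, 8, 9}. A clique must lie in a single bag of any decomposition, so no decomposition can have width below 4. Hence tw(G) = 4 exactly.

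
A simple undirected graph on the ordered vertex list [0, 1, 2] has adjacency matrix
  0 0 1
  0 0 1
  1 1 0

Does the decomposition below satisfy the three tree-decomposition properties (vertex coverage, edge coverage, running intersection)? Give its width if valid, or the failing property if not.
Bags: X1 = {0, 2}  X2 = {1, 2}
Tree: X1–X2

Yes; width 1.

Checking the three conditions: (i) the bags cover all of {0, 1, 2}; (ii) for each edge, some bag contains both endpoints; (iii) the bags containing any fixed vertex form a subtree. All hold, so the decomposition is valid with width 2 − 1 = 1.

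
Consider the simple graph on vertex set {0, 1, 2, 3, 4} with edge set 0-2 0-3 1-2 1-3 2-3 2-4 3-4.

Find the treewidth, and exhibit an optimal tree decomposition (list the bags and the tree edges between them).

Treewidth 2.
One optimal decomposition is:
Bags: B1 = {1, 2, 3}  B2 = {2, 3, 4}  B3 = {0, 2, 3}
Tree: B1–B2, B1–B3

The largest bag has 3 vertices, giving width 2; this decomposition certifies tw(G) ≤ 2. Conversely, {0, 2, 3} is a clique of size 3, and the vertices of any clique must share a bag in every tree decomposition; so some bag has ≥ 3 vertices and tw(G) ≥ 2. Hence tw(G) = 2 exactly.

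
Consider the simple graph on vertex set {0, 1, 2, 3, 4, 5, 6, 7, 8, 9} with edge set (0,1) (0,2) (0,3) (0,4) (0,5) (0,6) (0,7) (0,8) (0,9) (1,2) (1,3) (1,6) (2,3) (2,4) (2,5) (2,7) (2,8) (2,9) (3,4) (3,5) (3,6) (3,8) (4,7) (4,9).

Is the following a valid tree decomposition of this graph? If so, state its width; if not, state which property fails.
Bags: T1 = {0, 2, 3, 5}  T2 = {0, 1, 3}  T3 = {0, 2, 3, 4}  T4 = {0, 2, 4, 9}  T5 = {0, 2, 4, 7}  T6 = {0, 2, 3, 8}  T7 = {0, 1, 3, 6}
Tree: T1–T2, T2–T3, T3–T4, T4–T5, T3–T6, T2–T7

A tree decomposition must satisfy three properties: every vertex lies in some bag; for every edge, both endpoints lie together in some bag; and for every vertex, the bags containing it form a connected subtree. Here edge (2,1) lies in no bag, so the decomposition is invalid.

No — edge (2,1) lies in no bag.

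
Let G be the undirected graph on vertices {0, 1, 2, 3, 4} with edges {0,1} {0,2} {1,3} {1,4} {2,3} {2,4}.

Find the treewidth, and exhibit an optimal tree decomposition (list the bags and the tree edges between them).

Every bag has size at most 3, so the width is 3 − 1 = 2 and tw(G) ≤ 2. The edges 4–1–3–2–4 form a cycle, so G is not a tree and its treewidth is at least 2. The upper and lower bounds meet at 2, so that is the treewidth.

Treewidth 2.
One such decomposition:
Bags: B1 = {1, 2, 4}  B2 = {1, 2, 3}  B3 = {0, 1, 2}
Tree: B1–B2, B2–B3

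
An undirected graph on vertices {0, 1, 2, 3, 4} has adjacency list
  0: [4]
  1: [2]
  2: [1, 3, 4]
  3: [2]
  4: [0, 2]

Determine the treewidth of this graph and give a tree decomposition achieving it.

Treewidth 1.
Bags: B1 = {2, 4}  B2 = {0, 4}  B3 = {1, 2}  B4 = {2, 3}
Tree: B1–B2, B1–B3, B3–B4

Every bag has size at most 2, so the width is 2 − 1 = 1 and tw(G) ≤ 1. G has an edge, so its treewidth is at least 1. Combining the bounds, tw(G) = 1.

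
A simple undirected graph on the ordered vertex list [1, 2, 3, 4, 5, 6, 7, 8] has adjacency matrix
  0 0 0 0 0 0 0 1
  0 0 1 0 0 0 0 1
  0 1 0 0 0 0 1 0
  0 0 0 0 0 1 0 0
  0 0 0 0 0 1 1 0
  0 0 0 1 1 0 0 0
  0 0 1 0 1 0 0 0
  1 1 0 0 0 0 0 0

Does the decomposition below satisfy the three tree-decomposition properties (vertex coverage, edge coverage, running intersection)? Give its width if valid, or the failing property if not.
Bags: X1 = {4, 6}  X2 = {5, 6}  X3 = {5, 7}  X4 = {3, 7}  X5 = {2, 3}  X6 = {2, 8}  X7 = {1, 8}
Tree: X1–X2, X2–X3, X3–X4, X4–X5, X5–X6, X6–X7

Every vertex of G appears in some bag (union = {1, 2, 3, 4, 5, 6, 7, 8}); every edge is covered by a bag; and for each vertex v the set of bags containing v is connected in the bag tree. The decomposition is therefore valid. The largest bag has 2 vertices, so the width is 1.

Yes; width 1.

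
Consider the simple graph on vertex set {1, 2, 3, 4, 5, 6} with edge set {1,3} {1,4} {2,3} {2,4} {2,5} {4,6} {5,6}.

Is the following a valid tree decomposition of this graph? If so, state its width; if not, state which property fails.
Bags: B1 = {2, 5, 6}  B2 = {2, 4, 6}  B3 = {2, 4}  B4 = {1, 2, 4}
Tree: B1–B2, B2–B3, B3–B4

A tree decomposition must satisfy three properties: every vertex lies in some bag; for every edge, both endpoints lie together in some bag; and for every vertex, the bags containing it form a connected subtree. Here vertex 3 appears in no bag, so the decomposition is invalid.

No — vertex 3 appears in no bag.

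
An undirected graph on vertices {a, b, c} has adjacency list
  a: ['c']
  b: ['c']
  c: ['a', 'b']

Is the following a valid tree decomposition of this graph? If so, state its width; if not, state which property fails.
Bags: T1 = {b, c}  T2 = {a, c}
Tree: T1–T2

Yes; width 1.

Every vertex of G appears in some bag (union = {a, b, c}); every edge is covered by a bag; and for each vertex v the set of bags containing v is connected in the bag tree. The decomposition is therefore valid. The largest bag has 2 vertices, so the width is 1.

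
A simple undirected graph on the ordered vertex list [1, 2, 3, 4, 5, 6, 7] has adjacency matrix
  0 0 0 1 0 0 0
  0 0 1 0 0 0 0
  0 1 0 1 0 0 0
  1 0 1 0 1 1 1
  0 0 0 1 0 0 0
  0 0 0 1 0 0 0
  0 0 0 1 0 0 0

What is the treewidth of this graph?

1

A width-1 tree decomposition is:
Bags: B1 = {1, 4}  B2 = {4, 7}  B3 = {3, 4}  B4 = {2, 3}  B5 = {4, 5}  B6 = {4, 6}
Tree: B1–B2, B2–B3, B3–B4, B1–B5, B1–B6
Every bag has size at most 2, so the width is 2 − 1 = 1 and tw(G) ≤ 1. Since G has at least one edge (e.g. 4–1), it is not an edgeless graph, so tw(G) ≥ 1. The upper and lower bounds meet at 1, so that is the treewidth.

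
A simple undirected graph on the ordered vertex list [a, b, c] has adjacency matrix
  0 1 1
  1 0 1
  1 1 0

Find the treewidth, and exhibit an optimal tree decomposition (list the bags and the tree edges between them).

Treewidth 2.
One optimal decomposition is:
Bags: B1 = {a, b, c}
Tree: (single bag)

A single bag containing all 3 vertices is trivially a valid decomposition of width 2. Conversely, {a, b, c} is a clique of size 3, and the vertices of any clique must share a bag in every tree decomposition; so some bag has ≥ 3 vertices and tw(G) ≥ 2. The upper and lower bounds meet at 2, so that is the treewidth.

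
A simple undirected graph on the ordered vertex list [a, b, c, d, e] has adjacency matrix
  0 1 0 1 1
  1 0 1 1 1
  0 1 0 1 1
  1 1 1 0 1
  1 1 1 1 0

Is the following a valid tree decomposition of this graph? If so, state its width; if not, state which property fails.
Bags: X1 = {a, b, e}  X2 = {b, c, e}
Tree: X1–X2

No — vertex d appears in no bag.

A tree decomposition must satisfy three properties: every vertex lies in some bag; for every edge, both endpoints lie together in some bag; and for every vertex, the bags containing it form a connected subtree. Here vertex d appears in no bag, so the decomposition is invalid.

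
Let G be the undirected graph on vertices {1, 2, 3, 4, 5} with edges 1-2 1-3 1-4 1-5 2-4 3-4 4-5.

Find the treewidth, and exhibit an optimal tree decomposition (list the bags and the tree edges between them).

Treewidth 2.
One optimal decomposition is:
Bags: B1 = {1, 2, 4}  B2 = {1, 4, 5}  B3 = {1, 3, 4}
Tree: B1–B2, B1–B3

Each bag holds 3 vertices, so the decomposition has width 2, which upper-bounds the treewidth. For the lower bound, the 3 vertices {1, 2, 4} are pairwise adjacent, and any tree decomposition puts a clique entirely inside one bag — forcing width ≥ 2. Therefore the treewidth is 2.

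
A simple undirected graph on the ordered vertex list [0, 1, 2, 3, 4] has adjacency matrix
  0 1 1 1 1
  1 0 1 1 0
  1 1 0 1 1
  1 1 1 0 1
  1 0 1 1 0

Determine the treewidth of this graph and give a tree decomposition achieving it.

The largest bag has 4 vertices, giving width 3; this decomposition certifies tw(G) ≤ 3. For the lower bound, the 4 vertices {0, 1, 2, 3} are pairwise adjacent, and any tree decomposition puts a clique entirely inside one bag — forcing width ≥ 3. Hence tw(G) = 3 exactly.

Treewidth 3.
One optimal decomposition is:
Bags: B1 = {0, 2, 3, 4}  B2 = {0, 1, 2, 3}
Tree: B1–B2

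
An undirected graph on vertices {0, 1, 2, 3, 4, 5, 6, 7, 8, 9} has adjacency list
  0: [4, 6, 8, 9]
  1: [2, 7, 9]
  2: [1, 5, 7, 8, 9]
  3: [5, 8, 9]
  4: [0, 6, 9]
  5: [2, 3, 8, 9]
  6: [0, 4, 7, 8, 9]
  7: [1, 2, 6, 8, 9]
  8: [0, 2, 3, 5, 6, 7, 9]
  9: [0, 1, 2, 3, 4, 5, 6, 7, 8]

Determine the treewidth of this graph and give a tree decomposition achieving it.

Treewidth 3.
One optimal decomposition is:
Bags: B1 = {6, 7, 8, 9}  B2 = {0, 6, 8, 9}  B3 = {2, 7, 8, 9}  B4 = {2, 5, 8, 9}  B5 = {3, 5, 8, 9}  B6 = {0, 4, 6, 9}  B7 = {1, 2, 7, 9}
Tree: B1–B2, B1–B3, B3–B4, B4–B5, B2–B6, B3–B7

Each bag holds 4 vertices, so the decomposition has width 3, which upper-bounds the treewidth. For the lower bound, the 4 vertices {0, 6, 8, 9} are pairwise adjacent, and any tree decomposition puts a clique entirely inside one bag — forcing width ≥ 3. Therefore the treewidth is 3.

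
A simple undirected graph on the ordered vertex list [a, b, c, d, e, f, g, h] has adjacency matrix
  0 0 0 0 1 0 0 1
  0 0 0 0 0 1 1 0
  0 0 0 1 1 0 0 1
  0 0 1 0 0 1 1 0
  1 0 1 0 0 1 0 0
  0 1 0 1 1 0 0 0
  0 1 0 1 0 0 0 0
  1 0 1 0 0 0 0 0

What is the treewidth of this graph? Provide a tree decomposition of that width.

Treewidth 2.
Bags: B1 = {b, d, g}  B2 = {b, d, f}  B3 = {c, d, f}  B4 = {c, e, f}  B5 = {c, e, h}  B6 = {a, e, h}
Tree: B1–B2, B2–B3, B3–B4, B4–B5, B5–B6

The largest bag has 3 vertices, giving width 2; this decomposition certifies tw(G) ≤ 2. For the lower bound, G contains the cycle g–b–f–d–g, so G is not a forest; only forests have treewidth ≤ 1, hence tw(G) ≥ 2. The upper and lower bounds meet at 2, so that is the treewidth.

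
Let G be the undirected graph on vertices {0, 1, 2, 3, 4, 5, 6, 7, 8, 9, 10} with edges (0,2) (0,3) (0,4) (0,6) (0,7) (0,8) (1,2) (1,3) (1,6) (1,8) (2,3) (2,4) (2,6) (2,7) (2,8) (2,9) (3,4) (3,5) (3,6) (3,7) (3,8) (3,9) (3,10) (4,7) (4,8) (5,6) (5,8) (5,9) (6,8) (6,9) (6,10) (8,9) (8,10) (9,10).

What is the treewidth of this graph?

4

A width-4 tree decomposition is:
Bags: B1 = {1, 2, 3, 6, 8}  B2 = {0, 2, 3, 6, 8}  B3 = {0, 2, 3, 4, 8}  B4 = {2, 3, 6, 8, 9}  B5 = {3, 5, 6, 8, 9}  B6 = {3, 6, 8, 9, 10}  B7 = {0, 2, 3, 4, 7}
Tree: B1–B2, B2–B3, B1–B4, B4–B5, B4–B6, B3–B7
The largest bag has 5 vertices, giving width 4; this decomposition certifies tw(G) ≤ 4. On the other hand G contains the 5-clique {0, 2, 3, 4, 8}. A clique must lie in a single bag of any decomposition, so no decomposition can have width below 4. The upper and lower bounds meet at 4, so that is the treewidth.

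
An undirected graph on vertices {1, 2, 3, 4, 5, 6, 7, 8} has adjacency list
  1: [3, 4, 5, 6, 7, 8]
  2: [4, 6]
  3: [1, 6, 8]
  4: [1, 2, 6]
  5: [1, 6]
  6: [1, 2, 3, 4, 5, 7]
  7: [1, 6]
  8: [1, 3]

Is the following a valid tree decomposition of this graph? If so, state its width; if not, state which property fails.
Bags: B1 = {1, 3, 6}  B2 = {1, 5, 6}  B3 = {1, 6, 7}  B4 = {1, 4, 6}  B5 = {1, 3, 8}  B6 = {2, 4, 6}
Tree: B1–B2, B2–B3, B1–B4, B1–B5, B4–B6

Checking the three conditions: (i) the bags cover all of {1, 2, 3, 4, 5, 6, 7, 8}; (ii) for each edge, some bag contains both endpoints; (iii) the bags containing any fixed vertex form a subtree. All hold, so the decomposition is valid with width 3 − 1 = 2.

Yes; width 2.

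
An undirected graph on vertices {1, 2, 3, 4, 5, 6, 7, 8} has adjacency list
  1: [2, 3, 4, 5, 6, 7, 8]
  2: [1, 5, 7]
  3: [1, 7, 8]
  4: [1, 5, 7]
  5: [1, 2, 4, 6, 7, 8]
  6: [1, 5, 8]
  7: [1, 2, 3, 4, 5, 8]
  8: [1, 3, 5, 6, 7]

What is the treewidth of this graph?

3

A width-3 tree decomposition is:
Bags: B1 = {1, 5, 7, 8}  B2 = {1, 2, 5, 7}  B3 = {1, 5, 6, 8}  B4 = {1, 3, 7, 8}  B5 = {1, 4, 5, 7}
Tree: B1–B2, B1–B3, B1–B4, B1–B5
Every bag has size at most 4, so the width is 4 − 1 = 3 and tw(G) ≤ 3. For the lower bound, the 4 vertices {1, 3, 7, 8} are pairwise adjacent, and any tree decomposition puts a clique entirely inside one bag — forcing width ≥ 3. The upper and lower bounds meet at 3, so that is the treewidth.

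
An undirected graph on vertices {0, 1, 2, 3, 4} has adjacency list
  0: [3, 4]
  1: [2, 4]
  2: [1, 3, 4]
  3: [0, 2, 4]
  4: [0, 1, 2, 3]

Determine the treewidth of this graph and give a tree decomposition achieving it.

Every bag has size at most 3, so the width is 3 − 1 = 2 and tw(G) ≤ 2. For the lower bound, the 3 vertices {0, 3, 4} are pairwise adjacent, and any tree decomposition puts a clique entirely inside one bag — forcing width ≥ 2. Combining the bounds, tw(G) = 2.

Treewidth 2.
Bags: B1 = {2, 3, 4}  B2 = {1, 2, 4}  B3 = {0, 3, 4}
Tree: B1–B2, B1–B3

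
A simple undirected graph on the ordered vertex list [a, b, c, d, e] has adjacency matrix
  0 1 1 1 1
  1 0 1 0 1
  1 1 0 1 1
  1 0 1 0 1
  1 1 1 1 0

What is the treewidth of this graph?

3

A width-3 tree decomposition is:
Bags: B1 = {a, b, c, e}  B2 = {a, c, d, e}
Tree: B1–B2
Each bag holds 4 vertices, so the decomposition has width 3, which upper-bounds the treewidth. On the other hand G contains the 4-clique {a, c, d, e}. A clique must lie in a single bag of any decomposition, so no decomposition can have width below 3. The upper and lower bounds meet at 3, so that is the treewidth.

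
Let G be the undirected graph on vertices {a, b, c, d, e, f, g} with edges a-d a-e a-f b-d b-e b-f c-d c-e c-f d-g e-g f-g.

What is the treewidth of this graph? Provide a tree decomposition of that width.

Every bag has size at most 4, so the width is 4 − 1 = 3 and tw(G) ≤ 3. For the lower bound: the 4 vertex sets {c,f}, {b,d}, {e}, {g} are disjoint, each induces a connected subgraph, and every pair is joined by at least one edge of G. Contracting each set to a single vertex therefore yields K_{4} as a minor, and since treewidth is minor-monotone, tw(G) ≥ tw(K_{4}) = 3. Hence tw(G) = 3 exactly.

Treewidth 3.
One such decomposition:
Bags: B1 = {c, d, e, f}  B2 = {b, d, e, f}  B3 = {d, e, f, g}  B4 = {a, d, e, f}
Tree: B1–B2, B2–B3, B3–B4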